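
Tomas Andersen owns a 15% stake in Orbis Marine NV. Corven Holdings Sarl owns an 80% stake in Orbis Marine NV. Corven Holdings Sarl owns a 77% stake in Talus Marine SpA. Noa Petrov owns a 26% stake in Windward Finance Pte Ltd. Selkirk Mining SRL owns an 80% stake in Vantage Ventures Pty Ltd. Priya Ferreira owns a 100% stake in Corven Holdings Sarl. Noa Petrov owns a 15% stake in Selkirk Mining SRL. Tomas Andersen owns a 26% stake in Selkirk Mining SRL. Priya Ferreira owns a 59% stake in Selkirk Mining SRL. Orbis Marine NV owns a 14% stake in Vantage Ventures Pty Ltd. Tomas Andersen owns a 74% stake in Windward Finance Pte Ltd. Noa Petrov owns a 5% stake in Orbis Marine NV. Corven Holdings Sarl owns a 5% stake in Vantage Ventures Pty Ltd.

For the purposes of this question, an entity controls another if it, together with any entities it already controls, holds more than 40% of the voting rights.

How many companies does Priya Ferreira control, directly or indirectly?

Priya holds 100% of Corven, so Priya controls Corven.
Priya holds 59% of Selkirk, so Priya controls Selkirk.
Corven holds 80% of Orbis, so Priya controls Orbis.
Selkirk and Corven and Orbis together hold 80% + 5% + 14% = 99% of Vantage, so Priya controls Vantage.
Corven holds 77% of Talus, so Priya controls Talus.
No other company's threshold is met.
Priya controls 5 companies.

5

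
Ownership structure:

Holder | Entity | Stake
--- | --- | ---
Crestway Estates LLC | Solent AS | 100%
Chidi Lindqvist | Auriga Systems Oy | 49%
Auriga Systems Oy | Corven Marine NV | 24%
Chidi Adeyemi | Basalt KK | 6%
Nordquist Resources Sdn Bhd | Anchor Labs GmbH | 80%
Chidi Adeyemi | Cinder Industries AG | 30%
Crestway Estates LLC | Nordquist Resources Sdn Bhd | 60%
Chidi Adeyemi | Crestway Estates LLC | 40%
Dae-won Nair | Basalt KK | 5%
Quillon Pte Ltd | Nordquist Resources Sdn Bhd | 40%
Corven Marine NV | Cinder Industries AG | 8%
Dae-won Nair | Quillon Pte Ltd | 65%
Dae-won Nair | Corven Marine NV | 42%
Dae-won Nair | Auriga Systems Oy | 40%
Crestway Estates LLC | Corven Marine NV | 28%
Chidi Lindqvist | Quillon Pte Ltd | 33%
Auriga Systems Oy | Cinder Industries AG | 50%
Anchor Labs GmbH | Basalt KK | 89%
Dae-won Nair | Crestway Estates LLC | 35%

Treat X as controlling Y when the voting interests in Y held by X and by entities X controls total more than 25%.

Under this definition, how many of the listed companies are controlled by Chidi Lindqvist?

Chidi Lindqvist holds 33% of Quillon, so Chidi Lindqvist controls Quillon.
Chidi Lindqvist holds 49% of Auriga, so Chidi Lindqvist controls Auriga.
Quillon holds 40% of Nordquist, so Chidi Lindqvist controls Nordquist.
Nordquist holds 80% of Anchor, so Chidi Lindqvist controls Anchor.
Anchor holds 89% of Basalt, so Chidi Lindqvist controls Basalt.
Auriga holds 50% of Cinder, so Chidi Lindqvist controls Cinder.
No other company's threshold is met.
Chidi Lindqvist controls 6 companies.

6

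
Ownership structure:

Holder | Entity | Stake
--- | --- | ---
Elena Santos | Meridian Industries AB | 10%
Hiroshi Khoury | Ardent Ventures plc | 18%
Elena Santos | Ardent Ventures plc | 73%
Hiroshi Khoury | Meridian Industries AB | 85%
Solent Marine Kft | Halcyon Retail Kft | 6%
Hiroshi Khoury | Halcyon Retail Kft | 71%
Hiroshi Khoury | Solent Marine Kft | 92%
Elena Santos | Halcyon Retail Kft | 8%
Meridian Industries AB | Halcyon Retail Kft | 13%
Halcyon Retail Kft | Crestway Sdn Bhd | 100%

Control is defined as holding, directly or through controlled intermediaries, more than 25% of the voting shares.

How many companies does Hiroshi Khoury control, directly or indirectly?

4

Hiroshi holds 85% of Meridian, so Hiroshi controls Meridian.
Hiroshi holds 92% of Solent, so Hiroshi controls Solent.
Hiroshi and Solent and Meridian together hold 71% + 6% + 13% = 90% of Halcyon, so Hiroshi controls Halcyon.
Halcyon holds 100% of Crestway, so Hiroshi controls Crestway.
No other company's threshold is met.
Hiroshi controls 4 companies.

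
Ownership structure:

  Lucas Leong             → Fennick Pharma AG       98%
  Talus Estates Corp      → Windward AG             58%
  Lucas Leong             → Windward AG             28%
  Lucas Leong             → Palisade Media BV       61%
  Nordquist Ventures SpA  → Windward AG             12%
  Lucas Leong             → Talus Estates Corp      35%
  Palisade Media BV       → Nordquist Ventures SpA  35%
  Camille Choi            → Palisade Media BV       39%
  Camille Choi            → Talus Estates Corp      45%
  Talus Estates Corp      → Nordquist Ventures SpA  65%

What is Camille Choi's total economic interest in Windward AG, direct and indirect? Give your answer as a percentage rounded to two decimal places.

Camille reaches Windward along 3 paths.
Via Talus: 45% × 58% = 26.1%.
Via Talus → Nordquist: 45% × 65% × 12% = 3.51%.
Via Palisade → Nordquist: 39% × 35% × 12% = 1.638%.
Total: 26.1% + 3.51% + 1.638% = 31.248%.
Rounded: 31.25%.

31.25%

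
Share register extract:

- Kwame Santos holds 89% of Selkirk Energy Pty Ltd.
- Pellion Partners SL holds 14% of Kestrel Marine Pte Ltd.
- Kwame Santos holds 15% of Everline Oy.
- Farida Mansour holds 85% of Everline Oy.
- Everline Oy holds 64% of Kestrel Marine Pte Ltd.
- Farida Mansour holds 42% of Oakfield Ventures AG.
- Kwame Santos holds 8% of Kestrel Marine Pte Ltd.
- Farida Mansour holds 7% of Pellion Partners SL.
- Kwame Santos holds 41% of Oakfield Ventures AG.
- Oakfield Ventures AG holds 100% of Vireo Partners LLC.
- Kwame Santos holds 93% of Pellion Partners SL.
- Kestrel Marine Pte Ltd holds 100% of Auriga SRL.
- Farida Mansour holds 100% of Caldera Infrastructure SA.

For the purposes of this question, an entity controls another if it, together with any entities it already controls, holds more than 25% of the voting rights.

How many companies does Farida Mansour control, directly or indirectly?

Farida holds 85% of Everline, so Farida controls Everline.
Farida holds 42% of Oakfield, so Farida controls Oakfield.
Farida holds 100% of Caldera, so Farida controls Caldera.
Everline holds 64% of Kestrel, so Farida controls Kestrel.
Kestrel holds 100% of Auriga, so Farida controls Auriga.
Oakfield holds 100% of Vireo, so Farida controls Vireo.
No other company's threshold is met.
Farida controls 6 companies.

6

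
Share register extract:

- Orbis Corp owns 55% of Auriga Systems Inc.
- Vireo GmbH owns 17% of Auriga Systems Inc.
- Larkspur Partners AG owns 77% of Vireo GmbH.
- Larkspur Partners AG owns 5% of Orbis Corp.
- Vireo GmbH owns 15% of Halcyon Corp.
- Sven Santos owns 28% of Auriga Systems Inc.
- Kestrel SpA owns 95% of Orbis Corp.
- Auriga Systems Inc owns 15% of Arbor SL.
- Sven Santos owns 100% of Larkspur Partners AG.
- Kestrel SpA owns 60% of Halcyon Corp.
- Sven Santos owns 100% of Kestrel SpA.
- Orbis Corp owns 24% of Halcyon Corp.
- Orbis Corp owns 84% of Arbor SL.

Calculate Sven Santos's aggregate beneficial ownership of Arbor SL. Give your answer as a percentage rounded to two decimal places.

98.41%

Sven reaches Arbor along 6 paths.
Via Larkspur → Orbis: 100% × 5% × 84% = 4.2%.
Via Kestrel → Orbis: 100% × 95% × 84% = 79.8%.
Via Larkspur → Vireo → Auriga: 100% × 77% × 17% × 15% = 1.9635%.
Via Auriga: 28% × 15% = 4.2%.
Via Larkspur → Orbis → Auriga: 100% × 5% × 55% × 15% = 0.4125%.
Via Kestrel → Orbis → Auriga: 100% × 95% × 55% × 15% = 7.8375%.
Total: 4.2% + 79.8% + 1.9635% + 4.2% + 0.4125% + 7.8375% = 98.4135%.
Rounded: 98.41%.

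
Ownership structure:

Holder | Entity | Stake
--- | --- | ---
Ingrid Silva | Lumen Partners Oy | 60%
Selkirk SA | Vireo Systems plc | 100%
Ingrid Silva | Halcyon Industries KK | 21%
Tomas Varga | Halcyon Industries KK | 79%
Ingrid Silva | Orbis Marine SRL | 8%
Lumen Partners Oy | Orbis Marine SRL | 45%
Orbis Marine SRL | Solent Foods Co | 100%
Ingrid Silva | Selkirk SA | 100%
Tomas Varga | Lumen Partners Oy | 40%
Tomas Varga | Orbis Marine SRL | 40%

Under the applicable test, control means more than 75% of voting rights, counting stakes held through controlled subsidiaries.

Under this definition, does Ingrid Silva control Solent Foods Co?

No

Ingrid holds 100% of Selkirk, so Ingrid controls Selkirk.
Selkirk holds 100% of Vireo, so Ingrid controls Vireo.
Neither Ingrid nor any entity Ingrid controls holds any voting interest in Solent.
So Ingrid does not control Solent.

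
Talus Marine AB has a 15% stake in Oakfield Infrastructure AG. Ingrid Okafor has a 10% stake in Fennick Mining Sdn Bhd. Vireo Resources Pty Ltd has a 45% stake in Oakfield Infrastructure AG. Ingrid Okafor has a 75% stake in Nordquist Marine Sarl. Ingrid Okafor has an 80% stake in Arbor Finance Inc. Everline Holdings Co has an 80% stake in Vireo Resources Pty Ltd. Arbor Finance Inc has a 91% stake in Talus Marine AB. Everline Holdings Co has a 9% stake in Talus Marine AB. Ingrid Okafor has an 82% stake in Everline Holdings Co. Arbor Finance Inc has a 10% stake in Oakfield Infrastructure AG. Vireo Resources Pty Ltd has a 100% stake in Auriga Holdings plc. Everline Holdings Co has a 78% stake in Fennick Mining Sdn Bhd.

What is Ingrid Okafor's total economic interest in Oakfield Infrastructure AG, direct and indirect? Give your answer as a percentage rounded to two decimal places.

Ingrid reaches Oakfield along 4 paths.
Via Everline → Vireo: 82% × 80% × 45% = 29.52%.
Via Arbor: 80% × 10% = 8%.
Via Everline → Talus: 82% × 9% × 15% = 1.107%.
Via Arbor → Talus: 80% × 91% × 15% = 10.92%.
Total: 29.52% + 8% + 1.107% + 10.92% = 49.547%.
Rounded: 49.55%.

49.55%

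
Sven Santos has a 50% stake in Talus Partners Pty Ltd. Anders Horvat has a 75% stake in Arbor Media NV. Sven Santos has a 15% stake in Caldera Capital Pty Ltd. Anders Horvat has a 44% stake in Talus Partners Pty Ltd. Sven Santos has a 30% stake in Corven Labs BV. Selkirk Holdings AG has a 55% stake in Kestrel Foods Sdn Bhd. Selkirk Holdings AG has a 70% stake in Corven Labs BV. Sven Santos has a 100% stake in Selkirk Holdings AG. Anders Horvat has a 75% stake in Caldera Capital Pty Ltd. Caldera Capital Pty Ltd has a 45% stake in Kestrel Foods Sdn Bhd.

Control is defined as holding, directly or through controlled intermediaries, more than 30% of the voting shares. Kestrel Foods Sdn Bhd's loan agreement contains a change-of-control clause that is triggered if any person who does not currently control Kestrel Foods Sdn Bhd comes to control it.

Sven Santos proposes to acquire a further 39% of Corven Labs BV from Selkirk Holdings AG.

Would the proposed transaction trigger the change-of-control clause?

The purchase adds only to Sven's holdings (Selkirk's stake shrinks), so Sven is the only person who could newly come to control Kestrel.
Sven holds 100% of Selkirk, so Sven controls Selkirk.
Selkirk holds 55% of Kestrel, so Sven controls Kestrel.
So Sven already controls Kestrel before the transaction.
After the purchase, Sven's direct stake in Corven rises to 30% + 39% = 69%, and Selkirk's stake falls to 31%.
Sven controlled Kestrel already, so this is not a new person acquiring control; every other person's position is unchanged or reduced.
No new person acquires control, so the clause is not triggered.

No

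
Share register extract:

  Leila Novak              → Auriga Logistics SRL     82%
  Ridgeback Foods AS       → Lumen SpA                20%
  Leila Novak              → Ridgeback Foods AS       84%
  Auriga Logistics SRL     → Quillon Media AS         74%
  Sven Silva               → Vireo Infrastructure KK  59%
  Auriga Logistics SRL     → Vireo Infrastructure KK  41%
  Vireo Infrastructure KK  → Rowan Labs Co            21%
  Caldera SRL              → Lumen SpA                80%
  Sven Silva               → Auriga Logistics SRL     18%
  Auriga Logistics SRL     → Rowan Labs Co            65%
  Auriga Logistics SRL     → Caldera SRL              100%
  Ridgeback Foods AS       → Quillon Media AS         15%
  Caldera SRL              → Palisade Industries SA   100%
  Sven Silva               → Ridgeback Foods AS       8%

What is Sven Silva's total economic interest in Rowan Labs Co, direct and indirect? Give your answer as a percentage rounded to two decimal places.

25.64%

Sven reaches Rowan along 3 paths.
Via Auriga: 18% × 65% = 11.7%.
Via Auriga → Vireo: 18% × 41% × 21% = 1.5498%.
Via Vireo: 59% × 21% = 12.39%.
Total: 11.7% + 1.5498% + 12.39% = 25.6398%.
Rounded: 25.64%.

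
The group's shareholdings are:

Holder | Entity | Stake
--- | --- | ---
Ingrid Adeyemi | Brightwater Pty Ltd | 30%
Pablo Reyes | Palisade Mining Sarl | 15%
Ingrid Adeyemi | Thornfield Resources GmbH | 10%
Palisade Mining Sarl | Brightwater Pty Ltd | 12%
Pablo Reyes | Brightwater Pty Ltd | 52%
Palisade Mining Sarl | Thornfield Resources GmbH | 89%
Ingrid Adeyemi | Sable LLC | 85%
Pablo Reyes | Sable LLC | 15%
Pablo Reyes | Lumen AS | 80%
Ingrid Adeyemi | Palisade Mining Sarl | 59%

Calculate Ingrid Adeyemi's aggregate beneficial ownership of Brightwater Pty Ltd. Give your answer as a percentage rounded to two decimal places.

37.08%

Ingrid reaches Brightwater along 2 paths.
Direct stake: 30% = 30%.
Via Palisade: 59% × 12% = 7.08%.
Total: 30% + 7.08% = 37.08%.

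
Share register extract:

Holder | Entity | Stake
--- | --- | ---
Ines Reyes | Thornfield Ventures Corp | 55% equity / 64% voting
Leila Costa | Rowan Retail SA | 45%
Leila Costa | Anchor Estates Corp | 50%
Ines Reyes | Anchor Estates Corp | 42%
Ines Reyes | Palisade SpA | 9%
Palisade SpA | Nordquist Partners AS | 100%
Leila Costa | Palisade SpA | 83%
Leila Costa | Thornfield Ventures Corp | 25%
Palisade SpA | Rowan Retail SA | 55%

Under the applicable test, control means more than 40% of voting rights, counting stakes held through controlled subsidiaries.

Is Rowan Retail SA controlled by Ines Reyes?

No

Ines holds 42% of Anchor, so Ines controls Anchor.
Ines holds 64% of Thornfield, so Ines controls Thornfield.
Neither Ines nor any entity Ines controls holds any voting interest in Rowan.
So Ines does not control Rowan.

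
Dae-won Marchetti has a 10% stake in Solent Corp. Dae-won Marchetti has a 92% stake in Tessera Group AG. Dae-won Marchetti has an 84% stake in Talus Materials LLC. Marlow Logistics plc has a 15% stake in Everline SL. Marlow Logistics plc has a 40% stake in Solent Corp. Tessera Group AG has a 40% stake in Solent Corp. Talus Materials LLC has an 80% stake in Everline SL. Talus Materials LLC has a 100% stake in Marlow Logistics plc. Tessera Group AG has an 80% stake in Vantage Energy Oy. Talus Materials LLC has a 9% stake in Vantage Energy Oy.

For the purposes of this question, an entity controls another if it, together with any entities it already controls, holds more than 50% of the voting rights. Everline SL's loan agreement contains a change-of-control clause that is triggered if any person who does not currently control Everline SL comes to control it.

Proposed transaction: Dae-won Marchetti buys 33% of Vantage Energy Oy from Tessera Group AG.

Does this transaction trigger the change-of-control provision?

No

The purchase adds only to Dae-won's holdings (Tessera's stake shrinks), so Dae-won is the only person who could newly come to control Everline.
Dae-won holds 84% of Talus, so Dae-won controls Talus.
Talus holds 100% of Marlow, so Dae-won controls Marlow.
Talus and Marlow together hold 80% + 15% = 95% of Everline, so Dae-won controls Everline.
So Dae-won already controls Everline before the transaction.
After the purchase, Dae-won holds 33% of Vantage directly, and Tessera's stake falls to 47%.
Dae-won controlled Everline already, so this is not a new person acquiring control; every other person's position is unchanged or reduced.
No new person acquires control, so the clause is not triggered.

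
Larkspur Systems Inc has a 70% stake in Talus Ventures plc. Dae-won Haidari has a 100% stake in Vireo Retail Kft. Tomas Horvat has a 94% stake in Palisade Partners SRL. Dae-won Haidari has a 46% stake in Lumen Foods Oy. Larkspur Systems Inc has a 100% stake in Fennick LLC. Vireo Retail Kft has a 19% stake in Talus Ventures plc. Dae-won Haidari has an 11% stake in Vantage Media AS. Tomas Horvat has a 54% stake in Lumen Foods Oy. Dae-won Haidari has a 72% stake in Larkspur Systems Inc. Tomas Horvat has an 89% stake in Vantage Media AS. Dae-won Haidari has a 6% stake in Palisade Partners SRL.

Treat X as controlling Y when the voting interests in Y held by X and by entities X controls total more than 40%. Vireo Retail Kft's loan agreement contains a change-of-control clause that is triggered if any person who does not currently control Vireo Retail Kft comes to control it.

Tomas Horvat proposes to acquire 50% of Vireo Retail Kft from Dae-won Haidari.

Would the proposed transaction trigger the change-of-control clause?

Yes

The purchase adds only to Tomas's holdings (Dae-won's stake shrinks), so Tomas is the only person who could newly come to control Vireo.
Tomas holds 89% of Vantage, so Tomas controls Vantage.
Tomas holds 54% of Lumen, so Tomas controls Lumen.
Tomas holds 94% of Palisade, so Tomas controls Palisade.
Neither Tomas nor any entity Tomas controls holds any voting interest in Vireo.
So before the transaction, Tomas does not control Vireo.
After the purchase, Tomas holds 50% of Vireo directly, and Dae-won's stake falls to 50%.
Tomas holds 50% of Vireo, so Tomas controls Vireo.
Tomas did not control Vireo before and does after, so the clause is triggered.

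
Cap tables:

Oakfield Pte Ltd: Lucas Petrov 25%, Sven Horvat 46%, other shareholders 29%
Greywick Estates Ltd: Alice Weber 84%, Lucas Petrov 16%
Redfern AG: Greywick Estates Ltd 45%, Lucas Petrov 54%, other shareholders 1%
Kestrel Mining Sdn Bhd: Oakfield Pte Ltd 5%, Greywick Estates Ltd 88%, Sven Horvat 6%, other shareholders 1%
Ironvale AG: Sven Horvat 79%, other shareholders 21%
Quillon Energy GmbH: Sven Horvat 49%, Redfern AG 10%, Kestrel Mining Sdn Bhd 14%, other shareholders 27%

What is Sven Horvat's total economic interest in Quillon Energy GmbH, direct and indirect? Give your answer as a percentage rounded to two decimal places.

Sven reaches Quillon along 3 paths.
Direct stake: 49% = 49%.
Via Oakfield → Kestrel: 46% × 5% × 14% = 0.322%.
Via Kestrel: 6% × 14% = 0.84%.
Total: 49% + 0.322% + 0.84% = 50.162%.
Rounded: 50.16%.

50.16%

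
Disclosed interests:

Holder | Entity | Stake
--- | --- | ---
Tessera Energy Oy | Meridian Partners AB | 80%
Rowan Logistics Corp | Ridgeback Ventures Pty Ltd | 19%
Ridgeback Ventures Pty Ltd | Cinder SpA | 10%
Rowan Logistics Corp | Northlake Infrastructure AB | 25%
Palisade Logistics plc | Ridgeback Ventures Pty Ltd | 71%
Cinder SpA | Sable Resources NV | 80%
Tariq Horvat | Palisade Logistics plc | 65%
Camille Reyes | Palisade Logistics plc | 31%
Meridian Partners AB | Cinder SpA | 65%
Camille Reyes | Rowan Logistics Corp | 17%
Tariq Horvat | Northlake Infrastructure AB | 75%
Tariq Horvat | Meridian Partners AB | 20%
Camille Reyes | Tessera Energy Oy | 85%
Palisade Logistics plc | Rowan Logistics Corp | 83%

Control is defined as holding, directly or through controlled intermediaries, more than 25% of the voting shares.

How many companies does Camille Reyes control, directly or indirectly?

Camille holds 31% of Palisade, so Camille controls Palisade.
Palisade and Camille together hold 83% + 17% = 100% of Rowan, so Camille controls Rowan.
Camille holds 85% of Tessera, so Camille controls Tessera.
Rowan and Palisade together hold 19% + 71% = 90% of Ridgeback, so Camille controls Ridgeback.
Tessera holds 80% of Meridian, so Camille controls Meridian.
Ridgeback and Meridian together hold 10% + 65% = 75% of Cinder, so Camille controls Cinder.
Cinder holds 80% of Sable, so Camille controls Sable.
No other company's threshold is met.
Camille controls 7 companies.

7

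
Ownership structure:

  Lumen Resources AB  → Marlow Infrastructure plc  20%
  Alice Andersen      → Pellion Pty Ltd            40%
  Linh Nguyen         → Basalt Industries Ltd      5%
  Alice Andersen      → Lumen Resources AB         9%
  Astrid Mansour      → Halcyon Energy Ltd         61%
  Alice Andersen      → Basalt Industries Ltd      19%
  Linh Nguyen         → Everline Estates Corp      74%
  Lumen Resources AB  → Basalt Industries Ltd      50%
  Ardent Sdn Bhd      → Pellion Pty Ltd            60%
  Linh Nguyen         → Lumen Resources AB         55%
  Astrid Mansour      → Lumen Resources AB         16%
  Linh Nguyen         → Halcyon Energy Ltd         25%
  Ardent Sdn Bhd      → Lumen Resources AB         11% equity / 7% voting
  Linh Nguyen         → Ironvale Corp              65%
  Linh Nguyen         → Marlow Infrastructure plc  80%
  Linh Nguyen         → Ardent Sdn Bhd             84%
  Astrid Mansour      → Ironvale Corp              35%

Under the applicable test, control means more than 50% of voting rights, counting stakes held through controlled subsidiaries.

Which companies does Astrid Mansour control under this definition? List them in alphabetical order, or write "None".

Halcyon Energy Ltd

Astrid holds 61% of Halcyon, so Astrid controls Halcyon.
No other company's threshold is met.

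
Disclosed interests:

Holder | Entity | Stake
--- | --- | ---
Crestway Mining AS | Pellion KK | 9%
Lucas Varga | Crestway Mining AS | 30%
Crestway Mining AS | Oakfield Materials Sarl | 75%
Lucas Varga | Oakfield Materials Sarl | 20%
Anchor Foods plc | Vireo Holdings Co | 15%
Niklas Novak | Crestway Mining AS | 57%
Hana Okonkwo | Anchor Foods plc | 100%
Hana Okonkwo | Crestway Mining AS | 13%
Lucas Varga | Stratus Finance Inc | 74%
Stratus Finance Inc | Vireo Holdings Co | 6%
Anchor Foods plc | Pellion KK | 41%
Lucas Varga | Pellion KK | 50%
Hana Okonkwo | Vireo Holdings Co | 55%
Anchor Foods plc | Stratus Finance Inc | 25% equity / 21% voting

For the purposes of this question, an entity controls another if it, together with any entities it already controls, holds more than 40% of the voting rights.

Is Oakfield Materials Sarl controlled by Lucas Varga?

No

Lucas holds 50% of Pellion, so Lucas controls Pellion.
Lucas holds 74% of Stratus, so Lucas controls Stratus.
In Oakfield, Lucas's side holds only 20%, not > 40%.
So Lucas does not control Oakfield.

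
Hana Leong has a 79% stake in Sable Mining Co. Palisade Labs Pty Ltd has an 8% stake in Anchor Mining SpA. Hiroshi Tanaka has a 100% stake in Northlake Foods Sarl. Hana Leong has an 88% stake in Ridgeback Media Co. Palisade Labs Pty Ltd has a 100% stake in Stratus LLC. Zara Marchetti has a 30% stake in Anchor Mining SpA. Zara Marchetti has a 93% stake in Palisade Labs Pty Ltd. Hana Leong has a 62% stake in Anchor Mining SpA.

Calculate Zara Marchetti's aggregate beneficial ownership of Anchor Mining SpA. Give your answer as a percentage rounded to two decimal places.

Zara reaches Anchor along 2 paths.
Direct stake: 30% = 30%.
Via Palisade: 93% × 8% = 7.44%.
Total: 30% + 7.44% = 37.44%.

37.44%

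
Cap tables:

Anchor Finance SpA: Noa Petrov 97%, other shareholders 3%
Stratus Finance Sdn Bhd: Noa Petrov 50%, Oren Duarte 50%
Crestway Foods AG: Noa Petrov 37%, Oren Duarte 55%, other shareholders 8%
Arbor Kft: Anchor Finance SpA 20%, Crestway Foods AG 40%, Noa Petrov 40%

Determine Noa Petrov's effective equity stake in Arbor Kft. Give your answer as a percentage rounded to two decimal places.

Noa reaches Arbor along 3 paths.
Via Anchor: 97% × 20% = 19.4%.
Via Crestway: 37% × 40% = 14.8%.
Direct stake: 40% = 40%.
Total: 19.4% + 14.8% + 40% = 74.2%.
Rounded: 74.20%.

74.20%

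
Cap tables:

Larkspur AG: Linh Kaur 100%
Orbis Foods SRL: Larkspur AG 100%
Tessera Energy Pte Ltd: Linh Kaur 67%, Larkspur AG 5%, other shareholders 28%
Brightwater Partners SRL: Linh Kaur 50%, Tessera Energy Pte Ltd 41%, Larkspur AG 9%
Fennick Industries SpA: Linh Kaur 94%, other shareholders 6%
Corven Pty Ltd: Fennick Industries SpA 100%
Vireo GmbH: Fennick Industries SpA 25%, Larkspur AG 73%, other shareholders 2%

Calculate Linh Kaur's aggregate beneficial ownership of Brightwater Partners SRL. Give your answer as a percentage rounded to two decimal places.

88.52%

Linh reaches Brightwater along 4 paths.
Direct stake: 50% = 50%.
Via Tessera: 67% × 41% = 27.47%.
Via Larkspur → Tessera: 100% × 5% × 41% = 2.05%.
Via Larkspur: 100% × 9% = 9%.
Total: 50% + 27.47% + 2.05% + 9% = 88.52%.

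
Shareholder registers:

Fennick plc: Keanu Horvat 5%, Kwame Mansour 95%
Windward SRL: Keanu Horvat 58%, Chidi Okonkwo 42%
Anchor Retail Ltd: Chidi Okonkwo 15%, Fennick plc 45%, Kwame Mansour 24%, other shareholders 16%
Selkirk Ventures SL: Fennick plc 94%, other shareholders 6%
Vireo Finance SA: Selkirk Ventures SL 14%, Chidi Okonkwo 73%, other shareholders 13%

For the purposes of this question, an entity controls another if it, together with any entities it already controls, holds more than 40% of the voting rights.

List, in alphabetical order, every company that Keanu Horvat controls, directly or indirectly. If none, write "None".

Keanu holds 58% of Windward, so Keanu controls Windward.
No other company's threshold is met.

Windward SRL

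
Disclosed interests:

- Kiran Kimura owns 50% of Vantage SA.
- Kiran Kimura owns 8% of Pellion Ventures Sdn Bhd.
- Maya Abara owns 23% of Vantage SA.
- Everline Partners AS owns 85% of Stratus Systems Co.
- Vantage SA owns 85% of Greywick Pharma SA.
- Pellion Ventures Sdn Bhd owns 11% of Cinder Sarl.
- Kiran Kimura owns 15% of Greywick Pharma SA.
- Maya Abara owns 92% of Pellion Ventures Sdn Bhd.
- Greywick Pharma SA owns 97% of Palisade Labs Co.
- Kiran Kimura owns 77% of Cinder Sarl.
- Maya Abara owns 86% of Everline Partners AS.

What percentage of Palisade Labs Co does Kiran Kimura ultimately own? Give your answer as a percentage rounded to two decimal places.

Kiran reaches Palisade along 2 paths.
Via Vantage → Greywick: 50% × 85% × 97% = 41.225%.
Via Greywick: 15% × 97% = 14.55%.
Total: 41.225% + 14.55% = 55.775%.
Rounded: 55.78%.

55.78%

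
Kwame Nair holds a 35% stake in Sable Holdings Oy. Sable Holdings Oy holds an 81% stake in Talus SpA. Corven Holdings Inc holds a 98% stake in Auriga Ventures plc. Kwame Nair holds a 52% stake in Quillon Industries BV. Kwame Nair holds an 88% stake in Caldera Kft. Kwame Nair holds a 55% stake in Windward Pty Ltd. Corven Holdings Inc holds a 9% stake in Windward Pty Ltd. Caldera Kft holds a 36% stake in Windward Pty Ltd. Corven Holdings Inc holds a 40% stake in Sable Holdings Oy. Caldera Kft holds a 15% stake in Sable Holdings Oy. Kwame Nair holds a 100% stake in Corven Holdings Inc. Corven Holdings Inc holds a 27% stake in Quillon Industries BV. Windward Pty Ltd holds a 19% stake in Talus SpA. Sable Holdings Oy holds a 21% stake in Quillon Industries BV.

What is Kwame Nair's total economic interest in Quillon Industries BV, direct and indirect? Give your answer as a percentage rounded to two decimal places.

Kwame reaches Quillon along 5 paths.
Direct stake: 52% = 52%.
Via Sable: 35% × 21% = 7.35%.
Via Caldera → Sable: 88% × 15% × 21% = 2.772%.
Via Corven → Sable: 100% × 40% × 21% = 8.4%.
Via Corven: 100% × 27% = 27%.
Total: 52% + 7.35% + 2.772% + 8.4% + 27% = 97.522%.
Rounded: 97.52%.

97.52%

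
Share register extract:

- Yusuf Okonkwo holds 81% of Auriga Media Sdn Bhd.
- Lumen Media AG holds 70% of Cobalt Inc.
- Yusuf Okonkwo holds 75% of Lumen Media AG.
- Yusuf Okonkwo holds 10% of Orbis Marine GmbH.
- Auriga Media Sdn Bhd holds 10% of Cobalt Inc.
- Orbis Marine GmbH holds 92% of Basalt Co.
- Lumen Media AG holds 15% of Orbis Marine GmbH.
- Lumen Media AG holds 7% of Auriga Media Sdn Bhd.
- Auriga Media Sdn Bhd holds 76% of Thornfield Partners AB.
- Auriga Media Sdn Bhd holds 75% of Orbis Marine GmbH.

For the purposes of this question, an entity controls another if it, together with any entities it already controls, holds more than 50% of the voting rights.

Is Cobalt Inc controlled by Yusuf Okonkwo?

Yusuf holds 75% of Lumen, so Yusuf controls Lumen.
Yusuf and Lumen together hold 81% + 7% = 88% of Auriga, so Yusuf controls Auriga.
Lumen and Auriga together hold 70% + 10% = 80% of Cobalt, so Yusuf controls Cobalt.

Yes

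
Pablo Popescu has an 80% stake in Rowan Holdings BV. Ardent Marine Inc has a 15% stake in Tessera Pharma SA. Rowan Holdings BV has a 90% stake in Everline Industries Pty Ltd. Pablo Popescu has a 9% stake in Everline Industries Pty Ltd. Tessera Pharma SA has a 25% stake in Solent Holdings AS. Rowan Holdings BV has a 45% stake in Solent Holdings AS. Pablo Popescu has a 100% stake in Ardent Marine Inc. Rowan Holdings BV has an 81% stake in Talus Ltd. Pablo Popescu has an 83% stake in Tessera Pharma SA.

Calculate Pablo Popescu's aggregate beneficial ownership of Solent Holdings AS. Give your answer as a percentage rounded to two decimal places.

60.50%

Pablo reaches Solent along 3 paths.
Via Tessera: 83% × 25% = 20.75%.
Via Ardent → Tessera: 100% × 15% × 25% = 3.75%.
Via Rowan: 80% × 45% = 36%.
Total: 20.75% + 3.75% + 36% = 60.5%.
Rounded: 60.50%.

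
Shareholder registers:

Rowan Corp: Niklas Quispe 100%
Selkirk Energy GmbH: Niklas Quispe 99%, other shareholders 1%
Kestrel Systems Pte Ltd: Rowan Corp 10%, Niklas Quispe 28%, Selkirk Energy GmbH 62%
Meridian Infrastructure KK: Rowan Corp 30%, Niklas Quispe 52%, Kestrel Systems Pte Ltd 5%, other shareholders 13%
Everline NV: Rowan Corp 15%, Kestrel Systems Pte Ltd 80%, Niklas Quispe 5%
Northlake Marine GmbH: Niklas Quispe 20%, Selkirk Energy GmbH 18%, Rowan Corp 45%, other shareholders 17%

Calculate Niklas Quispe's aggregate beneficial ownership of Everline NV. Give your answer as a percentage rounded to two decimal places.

Niklas reaches Everline along 5 paths.
Via Rowan: 100% × 15% = 15%.
Via Rowan → Kestrel: 100% × 10% × 80% = 8%.
Via Kestrel: 28% × 80% = 22.4%.
Via Selkirk → Kestrel: 99% × 62% × 80% = 49.104%.
Direct stake: 5% = 5%.
Total: 15% + 8% + 22.4% + 49.104% + 5% = 99.504%.
Rounded: 99.50%.

99.50%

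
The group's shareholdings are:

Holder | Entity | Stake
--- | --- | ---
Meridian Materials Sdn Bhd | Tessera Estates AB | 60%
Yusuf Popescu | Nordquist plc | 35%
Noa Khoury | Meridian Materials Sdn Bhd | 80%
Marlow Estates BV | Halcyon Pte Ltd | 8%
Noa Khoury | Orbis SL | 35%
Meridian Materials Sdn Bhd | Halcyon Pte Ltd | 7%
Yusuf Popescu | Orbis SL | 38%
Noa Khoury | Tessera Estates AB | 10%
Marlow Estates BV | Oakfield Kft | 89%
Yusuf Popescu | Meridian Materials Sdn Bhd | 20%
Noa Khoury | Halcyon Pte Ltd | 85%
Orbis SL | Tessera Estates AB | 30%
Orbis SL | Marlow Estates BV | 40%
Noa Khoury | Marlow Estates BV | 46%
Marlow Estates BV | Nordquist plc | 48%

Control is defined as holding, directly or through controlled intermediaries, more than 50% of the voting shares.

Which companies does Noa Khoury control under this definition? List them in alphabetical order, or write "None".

Noa holds 80% of Meridian, so Noa controls Meridian.
Meridian and Noa together hold 60% + 10% = 70% of Tessera, so Noa controls Tessera.
Noa and Meridian together hold 85% + 7% = 92% of Halcyon, so Noa controls Halcyon.
No other company's threshold is met.

Halcyon Pte Ltd, Meridian Materials Sdn Bhd, Tessera Estates AB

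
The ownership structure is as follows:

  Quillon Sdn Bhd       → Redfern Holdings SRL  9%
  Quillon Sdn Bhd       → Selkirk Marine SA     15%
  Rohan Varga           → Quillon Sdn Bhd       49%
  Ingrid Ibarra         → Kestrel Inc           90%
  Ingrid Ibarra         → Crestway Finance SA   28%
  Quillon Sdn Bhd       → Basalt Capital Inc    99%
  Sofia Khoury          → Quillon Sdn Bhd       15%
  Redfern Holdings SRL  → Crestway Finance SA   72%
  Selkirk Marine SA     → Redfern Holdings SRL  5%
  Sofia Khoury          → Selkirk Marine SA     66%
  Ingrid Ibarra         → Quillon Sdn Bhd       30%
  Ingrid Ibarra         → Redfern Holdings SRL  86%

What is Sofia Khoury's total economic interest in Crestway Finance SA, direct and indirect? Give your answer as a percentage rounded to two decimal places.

Sofia reaches Crestway along 3 paths.
Via Quillon → Selkirk → Redfern: 15% × 15% × 5% × 72% = 0.081%.
Via Selkirk → Redfern: 66% × 5% × 72% = 2.376%.
Via Quillon → Redfern: 15% × 9% × 72% = 0.972%.
Total: 0.081% + 2.376% + 0.972% = 3.429%.
Rounded: 3.43%.

3.43%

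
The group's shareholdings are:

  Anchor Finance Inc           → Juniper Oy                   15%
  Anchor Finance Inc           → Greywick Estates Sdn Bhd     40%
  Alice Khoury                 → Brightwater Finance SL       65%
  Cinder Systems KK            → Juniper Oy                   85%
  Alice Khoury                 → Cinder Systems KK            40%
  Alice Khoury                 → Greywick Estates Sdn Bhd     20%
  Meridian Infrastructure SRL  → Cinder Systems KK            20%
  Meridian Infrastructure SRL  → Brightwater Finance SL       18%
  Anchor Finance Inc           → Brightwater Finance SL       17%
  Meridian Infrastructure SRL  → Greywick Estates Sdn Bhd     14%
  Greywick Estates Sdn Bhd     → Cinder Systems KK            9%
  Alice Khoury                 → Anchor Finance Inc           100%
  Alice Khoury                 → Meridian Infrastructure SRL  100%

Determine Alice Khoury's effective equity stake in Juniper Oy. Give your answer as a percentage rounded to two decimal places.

Alice reaches Juniper along 6 paths.
Via Meridian → Cinder: 100% × 20% × 85% = 17%.
Via Cinder: 40% × 85% = 34%.
Via Greywick → Cinder: 20% × 9% × 85% = 1.53%.
Via Anchor → Greywick → Cinder: 100% × 40% × 9% × 85% = 3.06%.
Via Meridian → Greywick → Cinder: 100% × 14% × 9% × 85% = 1.071%.
Via Anchor: 100% × 15% = 15%.
Total: 17% + 34% + 1.53% + 3.06% + 1.071% + 15% = 71.661%.
Rounded: 71.66%.

71.66%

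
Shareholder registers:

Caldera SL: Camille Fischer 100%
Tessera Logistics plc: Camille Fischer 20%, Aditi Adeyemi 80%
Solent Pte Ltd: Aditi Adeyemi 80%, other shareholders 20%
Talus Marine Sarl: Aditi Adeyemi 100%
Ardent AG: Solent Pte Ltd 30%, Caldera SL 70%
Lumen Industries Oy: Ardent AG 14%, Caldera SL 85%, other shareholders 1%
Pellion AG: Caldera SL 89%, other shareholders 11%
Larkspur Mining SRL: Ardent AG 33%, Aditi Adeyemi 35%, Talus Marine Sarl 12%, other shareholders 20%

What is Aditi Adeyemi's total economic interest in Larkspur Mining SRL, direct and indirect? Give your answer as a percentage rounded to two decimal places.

Aditi reaches Larkspur along 3 paths.
Via Solent → Ardent: 80% × 30% × 33% = 7.92%.
Direct stake: 35% = 35%.
Via Talus: 100% × 12% = 12%.
Total: 7.92% + 35% + 12% = 54.92%.

54.92%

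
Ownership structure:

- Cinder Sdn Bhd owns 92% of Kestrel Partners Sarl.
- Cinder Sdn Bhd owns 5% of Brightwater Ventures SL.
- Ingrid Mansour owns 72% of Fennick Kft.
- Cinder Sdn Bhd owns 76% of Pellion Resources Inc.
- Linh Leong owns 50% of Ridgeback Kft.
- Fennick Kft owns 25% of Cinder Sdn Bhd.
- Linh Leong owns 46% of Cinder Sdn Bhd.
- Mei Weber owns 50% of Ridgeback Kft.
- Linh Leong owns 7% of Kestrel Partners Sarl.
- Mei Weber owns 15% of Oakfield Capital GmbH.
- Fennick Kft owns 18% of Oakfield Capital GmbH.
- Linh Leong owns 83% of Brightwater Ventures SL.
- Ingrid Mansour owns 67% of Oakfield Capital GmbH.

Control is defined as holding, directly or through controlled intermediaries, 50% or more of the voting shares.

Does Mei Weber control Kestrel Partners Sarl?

No

Mei holds 50% of Ridgeback, so Mei controls Ridgeback.
Neither Mei nor any entity Mei controls holds any voting interest in Kestrel.
So Mei does not control Kestrel.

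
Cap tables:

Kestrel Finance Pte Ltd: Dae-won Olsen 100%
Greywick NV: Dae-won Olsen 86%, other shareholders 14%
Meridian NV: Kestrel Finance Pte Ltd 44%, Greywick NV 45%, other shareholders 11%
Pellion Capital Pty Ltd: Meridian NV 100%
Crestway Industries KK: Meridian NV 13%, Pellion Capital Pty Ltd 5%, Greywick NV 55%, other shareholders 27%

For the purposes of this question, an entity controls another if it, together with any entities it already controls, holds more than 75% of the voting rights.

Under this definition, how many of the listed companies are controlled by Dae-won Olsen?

4

Dae-won holds 100% of Kestrel, so Dae-won controls Kestrel.
Dae-won holds 86% of Greywick, so Dae-won controls Greywick.
Kestrel and Greywick together hold 44% + 45% = 89% of Meridian, so Dae-won controls Meridian.
Meridian holds 100% of Pellion, so Dae-won controls Pellion.
No other company's threshold is met.
Dae-won controls 4 companies.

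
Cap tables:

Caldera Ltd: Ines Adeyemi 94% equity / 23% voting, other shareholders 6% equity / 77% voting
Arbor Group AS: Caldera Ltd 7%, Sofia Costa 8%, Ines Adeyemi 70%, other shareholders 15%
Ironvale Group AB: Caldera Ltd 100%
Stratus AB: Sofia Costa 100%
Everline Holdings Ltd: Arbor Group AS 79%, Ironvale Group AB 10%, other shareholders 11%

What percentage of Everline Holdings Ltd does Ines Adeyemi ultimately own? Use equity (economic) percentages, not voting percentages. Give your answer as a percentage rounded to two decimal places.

Ines reaches Everline along 3 paths.
Via Caldera → Arbor: 94% × 7% × 79% = 5.1982%.
Via Arbor: 70% × 79% = 55.3%.
Via Caldera → Ironvale: 94% × 100% × 10% = 9.4%.
Total: 5.1982% + 55.3% + 9.4% = 69.8982%.
Rounded: 69.90%.

69.90%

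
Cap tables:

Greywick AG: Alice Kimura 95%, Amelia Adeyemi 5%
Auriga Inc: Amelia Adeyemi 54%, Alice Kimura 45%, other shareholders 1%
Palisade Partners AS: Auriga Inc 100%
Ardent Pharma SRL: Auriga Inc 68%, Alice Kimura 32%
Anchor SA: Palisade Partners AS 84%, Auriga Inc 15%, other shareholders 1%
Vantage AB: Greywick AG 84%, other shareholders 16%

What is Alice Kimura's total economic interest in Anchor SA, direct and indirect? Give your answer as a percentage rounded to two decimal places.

Alice reaches Anchor along 2 paths.
Via Auriga → Palisade: 45% × 100% × 84% = 37.8%.
Via Auriga: 45% × 15% = 6.75%.
Total: 37.8% + 6.75% = 44.55%.

44.55%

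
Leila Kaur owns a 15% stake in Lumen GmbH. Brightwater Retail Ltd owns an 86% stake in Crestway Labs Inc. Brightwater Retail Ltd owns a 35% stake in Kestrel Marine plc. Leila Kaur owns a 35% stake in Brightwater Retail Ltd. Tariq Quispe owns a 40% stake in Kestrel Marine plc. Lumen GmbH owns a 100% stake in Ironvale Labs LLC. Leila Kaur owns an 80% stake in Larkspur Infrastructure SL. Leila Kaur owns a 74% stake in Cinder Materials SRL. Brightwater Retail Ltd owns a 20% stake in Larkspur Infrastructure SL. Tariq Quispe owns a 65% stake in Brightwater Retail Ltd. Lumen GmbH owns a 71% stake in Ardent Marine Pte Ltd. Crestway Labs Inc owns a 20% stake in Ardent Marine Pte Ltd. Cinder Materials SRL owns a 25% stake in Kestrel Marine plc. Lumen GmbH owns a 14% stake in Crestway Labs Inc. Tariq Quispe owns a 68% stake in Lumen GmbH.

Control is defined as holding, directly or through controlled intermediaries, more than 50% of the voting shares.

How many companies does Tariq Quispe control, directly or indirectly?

Tariq holds 65% of Brightwater, so Tariq controls Brightwater.
Tariq holds 68% of Lumen, so Tariq controls Lumen.
Brightwater and Tariq together hold 35% + 40% = 75% of Kestrel, so Tariq controls Kestrel.
Lumen holds 100% of Ironvale, so Tariq controls Ironvale.
Lumen and Brightwater together hold 14% + 86% = 100% of Crestway, so Tariq controls Crestway.
Crestway and Lumen together hold 20% + 71% = 91% of Ardent, so Tariq controls Ardent.
No other company's threshold is met.
Tariq controls 6 companies.

6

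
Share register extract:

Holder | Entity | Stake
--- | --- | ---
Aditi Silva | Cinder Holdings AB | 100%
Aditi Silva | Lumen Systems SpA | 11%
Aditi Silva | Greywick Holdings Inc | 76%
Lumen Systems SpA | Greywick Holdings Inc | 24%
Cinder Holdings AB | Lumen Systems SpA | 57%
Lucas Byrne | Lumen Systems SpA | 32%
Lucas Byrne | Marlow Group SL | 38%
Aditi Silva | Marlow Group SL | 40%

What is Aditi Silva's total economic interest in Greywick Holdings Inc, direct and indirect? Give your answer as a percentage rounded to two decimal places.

Aditi reaches Greywick along 3 paths.
Direct stake: 76% = 76%.
Via Cinder → Lumen: 100% × 57% × 24% = 13.68%.
Via Lumen: 11% × 24% = 2.64%.
Total: 76% + 13.68% + 2.64% = 92.32%.

92.32%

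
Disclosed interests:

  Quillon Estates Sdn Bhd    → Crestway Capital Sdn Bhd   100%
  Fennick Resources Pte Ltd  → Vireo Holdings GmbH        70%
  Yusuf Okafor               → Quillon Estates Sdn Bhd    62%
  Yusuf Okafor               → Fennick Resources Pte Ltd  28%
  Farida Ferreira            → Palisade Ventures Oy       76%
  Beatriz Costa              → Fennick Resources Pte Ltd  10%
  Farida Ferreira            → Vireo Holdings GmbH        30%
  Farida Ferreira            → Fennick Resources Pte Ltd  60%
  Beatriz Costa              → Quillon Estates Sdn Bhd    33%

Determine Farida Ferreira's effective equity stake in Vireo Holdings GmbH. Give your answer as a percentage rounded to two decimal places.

Farida reaches Vireo along 2 paths.
Direct stake: 30% = 30%.
Via Fennick: 60% × 70% = 42%.
Total: 30% + 42% = 72%.
Rounded: 72.00%.

72.00%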